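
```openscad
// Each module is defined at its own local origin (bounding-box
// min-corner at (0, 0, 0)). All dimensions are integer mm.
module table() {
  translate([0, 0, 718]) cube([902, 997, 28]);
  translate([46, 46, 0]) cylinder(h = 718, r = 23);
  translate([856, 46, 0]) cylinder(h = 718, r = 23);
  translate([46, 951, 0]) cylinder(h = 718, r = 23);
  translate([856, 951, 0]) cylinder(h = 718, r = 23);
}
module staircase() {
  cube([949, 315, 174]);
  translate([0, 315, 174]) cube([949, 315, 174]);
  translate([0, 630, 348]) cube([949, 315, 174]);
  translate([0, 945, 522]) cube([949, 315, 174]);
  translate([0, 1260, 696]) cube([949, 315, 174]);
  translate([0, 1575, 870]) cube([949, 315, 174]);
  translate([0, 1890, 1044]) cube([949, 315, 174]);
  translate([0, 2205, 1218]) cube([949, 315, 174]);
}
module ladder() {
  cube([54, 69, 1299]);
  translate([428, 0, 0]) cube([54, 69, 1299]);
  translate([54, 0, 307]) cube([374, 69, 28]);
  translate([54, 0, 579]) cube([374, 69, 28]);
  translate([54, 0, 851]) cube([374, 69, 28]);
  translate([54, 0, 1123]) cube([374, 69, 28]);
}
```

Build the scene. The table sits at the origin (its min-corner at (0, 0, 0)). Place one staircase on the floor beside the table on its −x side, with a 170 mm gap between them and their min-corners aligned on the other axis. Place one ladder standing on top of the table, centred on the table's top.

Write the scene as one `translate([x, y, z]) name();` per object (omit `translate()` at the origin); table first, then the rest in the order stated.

table();
translate([-1119, 0, 0]) staircase();
translate([210, 464, 746]) ladder();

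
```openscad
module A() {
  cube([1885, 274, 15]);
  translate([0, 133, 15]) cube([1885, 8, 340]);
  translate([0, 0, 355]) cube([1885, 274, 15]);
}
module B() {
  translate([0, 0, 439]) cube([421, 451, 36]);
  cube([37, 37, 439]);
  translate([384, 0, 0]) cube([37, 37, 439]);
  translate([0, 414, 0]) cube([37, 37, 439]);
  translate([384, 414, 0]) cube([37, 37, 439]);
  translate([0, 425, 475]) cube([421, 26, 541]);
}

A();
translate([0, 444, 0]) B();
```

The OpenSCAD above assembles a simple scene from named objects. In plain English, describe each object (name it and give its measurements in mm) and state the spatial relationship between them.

A is an I-beam lying along x, 1885 mm long. Overall section height 370 mm. Two flanges 274 mm wide (y) and 15 mm thick, one on the floor and one at the top; a web 8 mm thick runs between them, centred on the flange width.

B is a chair: 421×451 mm seat, 36 mm thick, top at z = 475 mm, on four 37 mm square corner legs flush with the seat edges. A 26 mm thick backrest slab spans the full seat width, extending 541 mm above the seat top, its back face flush with the seat's +y edge.

The chair is on the floor beside the I-beam on its +y side.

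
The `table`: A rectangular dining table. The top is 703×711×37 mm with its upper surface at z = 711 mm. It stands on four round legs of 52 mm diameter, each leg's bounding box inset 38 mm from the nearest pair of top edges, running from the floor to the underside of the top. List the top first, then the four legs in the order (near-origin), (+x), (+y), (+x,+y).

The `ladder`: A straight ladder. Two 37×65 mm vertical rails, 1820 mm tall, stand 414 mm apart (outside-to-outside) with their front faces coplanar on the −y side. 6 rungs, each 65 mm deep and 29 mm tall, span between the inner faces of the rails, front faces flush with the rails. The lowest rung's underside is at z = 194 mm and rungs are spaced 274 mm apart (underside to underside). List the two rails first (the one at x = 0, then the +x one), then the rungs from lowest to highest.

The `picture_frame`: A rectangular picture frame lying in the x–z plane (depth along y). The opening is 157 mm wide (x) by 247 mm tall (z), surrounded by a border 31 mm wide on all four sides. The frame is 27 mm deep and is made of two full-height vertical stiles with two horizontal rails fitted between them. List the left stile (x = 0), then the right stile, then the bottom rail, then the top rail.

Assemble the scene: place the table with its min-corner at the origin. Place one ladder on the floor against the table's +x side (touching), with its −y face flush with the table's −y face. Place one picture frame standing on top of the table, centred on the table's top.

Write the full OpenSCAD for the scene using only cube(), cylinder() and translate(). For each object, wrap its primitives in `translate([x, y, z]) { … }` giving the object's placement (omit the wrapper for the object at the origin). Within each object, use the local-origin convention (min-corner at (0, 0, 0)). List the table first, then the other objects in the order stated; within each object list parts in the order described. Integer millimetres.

translate([0, 0, 674]) cube([703, 711, 37]);
translate([64, 64, 0]) cylinder(h = 674, r = 26);
translate([639, 64, 0]) cylinder(h = 674, r = 26);
translate([64, 647, 0]) cylinder(h = 674, r = 26);
translate([639, 647, 0]) cylinder(h = 674, r = 26);
translate([703, 0, 0]) {
  cube([37, 65, 1820]);
  translate([377, 0, 0]) cube([37, 65, 1820]);
  translate([37, 0, 194]) cube([340, 65, 29]);
  translate([37, 0, 468]) cube([340, 65, 29]);
  translate([37, 0, 742]) cube([340, 65, 29]);
  translate([37, 0, 1016]) cube([340, 65, 29]);
  translate([37, 0, 1290]) cube([340, 65, 29]);
  translate([37, 0, 1564]) cube([340, 65, 29]);
}
translate([242, 342, 711]) {
  cube([31, 27, 309]);
  translate([188, 0, 0]) cube([31, 27, 309]);
  translate([31, 0, 0]) cube([157, 27, 31]);
  translate([31, 0, 278]) cube([157, 27, 31]);
}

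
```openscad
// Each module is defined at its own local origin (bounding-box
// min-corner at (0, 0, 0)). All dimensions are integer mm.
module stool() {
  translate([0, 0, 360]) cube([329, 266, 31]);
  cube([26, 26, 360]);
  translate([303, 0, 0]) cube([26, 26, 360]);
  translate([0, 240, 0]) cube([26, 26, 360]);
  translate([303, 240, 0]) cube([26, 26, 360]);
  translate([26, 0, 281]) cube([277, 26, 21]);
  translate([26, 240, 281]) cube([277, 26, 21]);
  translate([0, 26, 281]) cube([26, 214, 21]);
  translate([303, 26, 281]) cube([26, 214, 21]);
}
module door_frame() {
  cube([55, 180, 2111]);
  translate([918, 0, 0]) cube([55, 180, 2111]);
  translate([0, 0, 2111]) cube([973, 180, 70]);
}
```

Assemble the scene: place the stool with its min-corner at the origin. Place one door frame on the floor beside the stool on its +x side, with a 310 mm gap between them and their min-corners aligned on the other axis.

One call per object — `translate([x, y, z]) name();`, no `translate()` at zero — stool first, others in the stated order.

stool();
translate([639, 0, 0]) door_frame();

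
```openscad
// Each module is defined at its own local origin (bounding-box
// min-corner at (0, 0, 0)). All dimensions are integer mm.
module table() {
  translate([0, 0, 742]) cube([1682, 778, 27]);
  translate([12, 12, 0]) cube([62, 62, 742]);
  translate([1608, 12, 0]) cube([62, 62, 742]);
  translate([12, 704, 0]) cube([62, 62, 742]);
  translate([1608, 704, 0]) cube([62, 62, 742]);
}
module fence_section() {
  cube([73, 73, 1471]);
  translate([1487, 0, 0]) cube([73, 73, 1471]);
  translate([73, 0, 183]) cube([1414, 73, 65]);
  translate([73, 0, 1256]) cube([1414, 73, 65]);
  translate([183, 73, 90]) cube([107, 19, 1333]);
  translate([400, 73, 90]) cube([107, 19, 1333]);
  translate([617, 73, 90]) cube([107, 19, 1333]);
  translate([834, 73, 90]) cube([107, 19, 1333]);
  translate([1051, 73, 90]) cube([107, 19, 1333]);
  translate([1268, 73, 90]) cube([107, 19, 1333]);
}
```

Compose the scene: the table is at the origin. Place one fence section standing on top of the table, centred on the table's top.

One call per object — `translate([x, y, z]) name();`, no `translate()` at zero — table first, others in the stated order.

table();
translate([61, 343, 769]) fence_section();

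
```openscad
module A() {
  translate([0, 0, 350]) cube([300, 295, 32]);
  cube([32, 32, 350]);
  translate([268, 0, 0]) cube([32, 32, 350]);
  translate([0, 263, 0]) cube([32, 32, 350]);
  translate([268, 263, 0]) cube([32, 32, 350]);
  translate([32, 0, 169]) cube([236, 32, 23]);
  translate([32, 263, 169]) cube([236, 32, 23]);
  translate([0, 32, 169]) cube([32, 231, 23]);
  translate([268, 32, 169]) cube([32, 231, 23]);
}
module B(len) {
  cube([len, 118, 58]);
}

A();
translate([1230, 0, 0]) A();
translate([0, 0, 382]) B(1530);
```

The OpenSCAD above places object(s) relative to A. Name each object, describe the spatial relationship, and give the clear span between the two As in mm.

A is a stool. B is a beam. A beam spans the tops of two stools. The clear span between the two stools is 930 mm.

Second stool starts at x = 1230; first ends at x = 300; clear span = 1230 − 300 = 930 mm.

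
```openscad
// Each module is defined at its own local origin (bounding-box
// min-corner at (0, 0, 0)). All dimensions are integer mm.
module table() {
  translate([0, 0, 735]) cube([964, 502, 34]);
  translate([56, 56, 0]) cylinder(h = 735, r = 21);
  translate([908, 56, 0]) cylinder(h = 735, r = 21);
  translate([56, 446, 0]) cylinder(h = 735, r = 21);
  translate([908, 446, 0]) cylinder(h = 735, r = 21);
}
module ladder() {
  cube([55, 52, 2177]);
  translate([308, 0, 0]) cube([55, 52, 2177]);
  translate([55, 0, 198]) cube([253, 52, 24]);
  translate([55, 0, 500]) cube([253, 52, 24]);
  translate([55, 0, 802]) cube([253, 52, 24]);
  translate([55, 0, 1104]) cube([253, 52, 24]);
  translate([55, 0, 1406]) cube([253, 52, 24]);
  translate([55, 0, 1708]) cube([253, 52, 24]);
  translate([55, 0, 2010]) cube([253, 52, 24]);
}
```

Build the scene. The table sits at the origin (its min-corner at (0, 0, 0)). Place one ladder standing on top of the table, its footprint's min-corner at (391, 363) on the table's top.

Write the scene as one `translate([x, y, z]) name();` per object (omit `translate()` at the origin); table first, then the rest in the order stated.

table();
translate([391, 363, 769]) ladder();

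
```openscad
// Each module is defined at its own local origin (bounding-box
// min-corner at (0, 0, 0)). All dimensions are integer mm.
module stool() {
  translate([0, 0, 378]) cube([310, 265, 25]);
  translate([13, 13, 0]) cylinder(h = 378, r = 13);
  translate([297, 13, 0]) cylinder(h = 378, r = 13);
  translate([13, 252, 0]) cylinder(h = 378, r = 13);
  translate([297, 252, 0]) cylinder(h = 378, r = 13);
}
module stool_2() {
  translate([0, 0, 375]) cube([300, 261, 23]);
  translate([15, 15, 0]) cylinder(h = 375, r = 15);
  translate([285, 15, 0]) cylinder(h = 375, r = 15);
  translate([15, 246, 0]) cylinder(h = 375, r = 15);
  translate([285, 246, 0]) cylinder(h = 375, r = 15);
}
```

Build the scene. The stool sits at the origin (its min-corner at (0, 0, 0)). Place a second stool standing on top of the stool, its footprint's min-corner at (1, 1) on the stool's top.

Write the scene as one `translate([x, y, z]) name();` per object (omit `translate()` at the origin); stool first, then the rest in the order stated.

stool();
translate([1, 1, 403]) stool_2();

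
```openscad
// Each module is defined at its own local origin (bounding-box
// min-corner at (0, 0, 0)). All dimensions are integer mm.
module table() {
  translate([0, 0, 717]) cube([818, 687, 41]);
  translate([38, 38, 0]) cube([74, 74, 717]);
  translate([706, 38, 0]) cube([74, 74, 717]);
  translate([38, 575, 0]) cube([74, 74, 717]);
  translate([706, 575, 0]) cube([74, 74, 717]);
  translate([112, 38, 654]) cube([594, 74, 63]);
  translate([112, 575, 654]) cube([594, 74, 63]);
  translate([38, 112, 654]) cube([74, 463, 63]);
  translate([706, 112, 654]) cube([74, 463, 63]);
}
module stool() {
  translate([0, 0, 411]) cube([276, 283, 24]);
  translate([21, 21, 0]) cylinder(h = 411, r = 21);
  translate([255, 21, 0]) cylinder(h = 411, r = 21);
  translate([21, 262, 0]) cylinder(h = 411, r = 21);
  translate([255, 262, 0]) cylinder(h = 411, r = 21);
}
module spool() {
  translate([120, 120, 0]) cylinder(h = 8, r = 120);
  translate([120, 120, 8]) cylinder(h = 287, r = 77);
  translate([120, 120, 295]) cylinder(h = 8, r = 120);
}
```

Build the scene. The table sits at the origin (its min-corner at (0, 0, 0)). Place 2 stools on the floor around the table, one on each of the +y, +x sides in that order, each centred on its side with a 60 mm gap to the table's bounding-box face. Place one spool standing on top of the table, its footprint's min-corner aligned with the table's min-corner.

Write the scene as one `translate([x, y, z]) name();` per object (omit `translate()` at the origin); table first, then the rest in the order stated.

table();
translate([271, 747, 0]) stool();
translate([878, 202, 0]) stool();
translate([0, 0, 758]) spool();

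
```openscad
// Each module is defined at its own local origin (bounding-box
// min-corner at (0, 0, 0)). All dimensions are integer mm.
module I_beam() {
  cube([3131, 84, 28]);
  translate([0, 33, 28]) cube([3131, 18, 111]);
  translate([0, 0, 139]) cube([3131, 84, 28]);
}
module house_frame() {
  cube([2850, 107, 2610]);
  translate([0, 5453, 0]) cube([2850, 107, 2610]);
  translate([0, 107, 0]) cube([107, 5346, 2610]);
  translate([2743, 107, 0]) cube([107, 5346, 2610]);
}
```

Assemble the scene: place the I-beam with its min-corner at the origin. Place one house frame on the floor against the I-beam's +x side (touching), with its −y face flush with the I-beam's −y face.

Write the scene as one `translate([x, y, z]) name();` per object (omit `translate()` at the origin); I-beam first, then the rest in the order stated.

I_beam();
translate([3131, 0, 0]) house_frame();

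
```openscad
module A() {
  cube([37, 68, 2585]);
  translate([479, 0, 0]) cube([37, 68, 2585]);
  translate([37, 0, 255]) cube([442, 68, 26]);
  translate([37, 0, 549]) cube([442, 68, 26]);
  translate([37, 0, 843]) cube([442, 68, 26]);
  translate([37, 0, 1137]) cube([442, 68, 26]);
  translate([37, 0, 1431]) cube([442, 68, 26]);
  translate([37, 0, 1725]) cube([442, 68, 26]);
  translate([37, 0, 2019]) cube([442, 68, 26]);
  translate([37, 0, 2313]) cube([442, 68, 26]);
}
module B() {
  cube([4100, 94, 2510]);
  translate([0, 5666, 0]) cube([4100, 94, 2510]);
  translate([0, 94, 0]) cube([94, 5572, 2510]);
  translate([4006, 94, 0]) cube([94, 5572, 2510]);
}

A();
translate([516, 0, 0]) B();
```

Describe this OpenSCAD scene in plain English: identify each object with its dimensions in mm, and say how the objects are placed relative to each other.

A is a wooden ladder with two side rails of 37×68 mm section and 2585 mm height, set 516 mm apart overall. Between them run 8 rectangular rungs (68 mm deep, 26 mm thick), front faces flush with the rails' −y face. The bottom of the first rung is 255 mm above the floor and each subsequent rung is 294 mm higher than the one below.

B is the wall frame of a small rectangular building: four walls, each 2510 mm tall and 94 mm thick, enclosing a footprint 4100 mm (x) by 5760 mm (y) outside-to-outside, with no floor or roof. The front and back walls (the −y and +y sides) span the full width; the two side walls fit between them.

The house frame is against the ladder's +x side, with their −y faces flush.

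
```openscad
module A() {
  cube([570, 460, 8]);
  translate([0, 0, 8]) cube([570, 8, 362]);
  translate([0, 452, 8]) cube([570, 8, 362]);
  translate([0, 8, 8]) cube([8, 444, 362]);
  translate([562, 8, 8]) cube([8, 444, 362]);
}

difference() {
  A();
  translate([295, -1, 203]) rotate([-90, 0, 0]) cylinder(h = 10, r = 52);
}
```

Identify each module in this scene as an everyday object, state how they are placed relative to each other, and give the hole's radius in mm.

The subtracted cylinder has r = 52 mm.

A is an open box. The open box has a circular hole through its front wall. The hole's radius is 52 mm.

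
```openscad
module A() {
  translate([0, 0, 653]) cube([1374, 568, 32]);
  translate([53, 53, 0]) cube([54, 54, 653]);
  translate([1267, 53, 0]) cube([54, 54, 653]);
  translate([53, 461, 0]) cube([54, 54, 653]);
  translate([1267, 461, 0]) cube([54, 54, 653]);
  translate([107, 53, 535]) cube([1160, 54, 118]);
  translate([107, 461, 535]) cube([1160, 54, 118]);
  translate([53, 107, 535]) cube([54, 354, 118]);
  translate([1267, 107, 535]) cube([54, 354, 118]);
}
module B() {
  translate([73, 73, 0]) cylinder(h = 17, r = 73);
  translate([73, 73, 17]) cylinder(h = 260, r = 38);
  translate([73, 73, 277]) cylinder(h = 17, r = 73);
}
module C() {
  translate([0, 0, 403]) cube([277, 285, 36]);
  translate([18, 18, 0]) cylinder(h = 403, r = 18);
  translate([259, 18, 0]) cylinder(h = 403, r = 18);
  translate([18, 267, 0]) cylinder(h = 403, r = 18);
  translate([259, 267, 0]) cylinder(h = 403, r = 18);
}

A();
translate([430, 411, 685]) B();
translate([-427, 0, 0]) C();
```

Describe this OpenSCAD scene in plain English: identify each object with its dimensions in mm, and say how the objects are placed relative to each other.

A is a rectangular dining table. The top is 1374×568×32 mm with its upper surface at z = 685 mm. It stands on four 54×54 mm square legs, each inset 53 mm from the nearest pair of top edges, running from the floor to the underside of the top. Four apron rails, 54 mm thick and 118 mm tall, run between adjacent legs with their top edges flush with the underside of the top and their outer faces flush with the legs' outer faces.

B is a spool: two coaxial disc flanges of radius 73 mm and thickness 17 mm, joined by a core cylinder of radius 38 mm and height 260 mm. The lower flange rests on z = 0 and the three cylinders share a vertical axis.

C is a four-legged stool. The seat is 277×285 mm, 36 mm thick, top at z = 439 mm. It stands on four round legs, each 36 mm in diameter, from z = 0 to the seat underside, each leg's axis is inset half a diameter from the nearest pair of seat edges (so the leg's bounding box is flush with the corner).

The spool is on top of the table. The stool is on the floor beside the table on its −x side.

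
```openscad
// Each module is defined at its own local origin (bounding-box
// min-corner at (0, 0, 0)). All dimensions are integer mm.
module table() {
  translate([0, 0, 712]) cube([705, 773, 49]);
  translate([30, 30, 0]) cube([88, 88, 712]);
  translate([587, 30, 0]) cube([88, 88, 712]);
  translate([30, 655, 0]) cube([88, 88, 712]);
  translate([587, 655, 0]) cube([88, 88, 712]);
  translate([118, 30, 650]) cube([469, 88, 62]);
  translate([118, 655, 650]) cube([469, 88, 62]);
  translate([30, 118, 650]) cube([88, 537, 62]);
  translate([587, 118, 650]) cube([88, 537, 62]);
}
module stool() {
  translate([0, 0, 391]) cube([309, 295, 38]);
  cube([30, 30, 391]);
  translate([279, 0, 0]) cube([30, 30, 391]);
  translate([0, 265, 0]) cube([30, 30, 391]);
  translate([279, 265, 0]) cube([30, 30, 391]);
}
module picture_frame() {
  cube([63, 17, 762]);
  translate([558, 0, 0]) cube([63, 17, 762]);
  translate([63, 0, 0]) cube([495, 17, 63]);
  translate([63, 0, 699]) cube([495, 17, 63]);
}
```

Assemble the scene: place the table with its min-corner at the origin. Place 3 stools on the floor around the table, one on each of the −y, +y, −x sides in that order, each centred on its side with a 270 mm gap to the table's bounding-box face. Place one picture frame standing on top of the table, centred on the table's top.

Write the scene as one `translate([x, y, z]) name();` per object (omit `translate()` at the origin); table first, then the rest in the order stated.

table();
translate([198, -565, 0]) stool();
translate([198, 1043, 0]) stool();
translate([-579, 239, 0]) stool();
translate([42, 378, 761]) picture_frame();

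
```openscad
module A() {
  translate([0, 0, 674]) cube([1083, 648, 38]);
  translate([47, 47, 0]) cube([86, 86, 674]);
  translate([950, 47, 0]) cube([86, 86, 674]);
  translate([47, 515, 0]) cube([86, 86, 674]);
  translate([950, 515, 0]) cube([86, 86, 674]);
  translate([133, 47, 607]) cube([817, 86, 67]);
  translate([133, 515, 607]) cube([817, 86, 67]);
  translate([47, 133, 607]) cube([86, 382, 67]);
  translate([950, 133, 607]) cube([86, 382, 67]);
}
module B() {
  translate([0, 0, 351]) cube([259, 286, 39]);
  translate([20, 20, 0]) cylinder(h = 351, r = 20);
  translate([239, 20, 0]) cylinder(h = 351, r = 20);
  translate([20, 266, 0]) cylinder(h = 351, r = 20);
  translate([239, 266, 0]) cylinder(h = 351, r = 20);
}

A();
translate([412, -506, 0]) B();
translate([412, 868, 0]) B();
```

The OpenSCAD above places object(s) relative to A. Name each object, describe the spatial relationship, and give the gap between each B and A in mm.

Each stool's nearest face is 220 mm from the table's bounding box.

A is a table. B is a stool. Two stools sit around the table at the −y, +y sides. The gap between each stool and the table is 220 mm.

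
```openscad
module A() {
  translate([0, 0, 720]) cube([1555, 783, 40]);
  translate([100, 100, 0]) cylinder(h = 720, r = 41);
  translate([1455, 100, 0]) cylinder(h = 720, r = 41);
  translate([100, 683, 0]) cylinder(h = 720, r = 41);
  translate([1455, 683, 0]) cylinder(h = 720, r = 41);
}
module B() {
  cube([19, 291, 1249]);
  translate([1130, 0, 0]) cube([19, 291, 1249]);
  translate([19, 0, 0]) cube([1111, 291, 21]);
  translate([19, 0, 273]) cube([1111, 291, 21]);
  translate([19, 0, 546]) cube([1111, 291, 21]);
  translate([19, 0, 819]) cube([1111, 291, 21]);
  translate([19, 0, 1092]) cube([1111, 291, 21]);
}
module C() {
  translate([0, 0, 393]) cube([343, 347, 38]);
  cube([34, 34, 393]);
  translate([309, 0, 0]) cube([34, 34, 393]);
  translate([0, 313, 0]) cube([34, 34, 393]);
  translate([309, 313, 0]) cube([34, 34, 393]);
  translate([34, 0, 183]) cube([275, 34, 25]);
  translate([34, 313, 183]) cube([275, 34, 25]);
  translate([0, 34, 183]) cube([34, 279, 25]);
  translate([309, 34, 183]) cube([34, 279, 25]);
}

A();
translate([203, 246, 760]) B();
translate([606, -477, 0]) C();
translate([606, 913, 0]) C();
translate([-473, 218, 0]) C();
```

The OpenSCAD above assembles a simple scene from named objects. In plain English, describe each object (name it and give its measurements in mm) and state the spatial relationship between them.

A is a table: top 1555 mm (x) × 783 mm (y), 40 mm thick, upper face at z = 760 mm, on four round legs of 82 mm diameter, each leg's bounding box inset 59 mm from the nearest pair of top edges, running from z = 0 to the bottom of the top.

B is a bookshelf 1149 mm wide overall, 291 mm deep and 1249 mm tall. The two sides are 19 mm thick vertical panels. 5 horizontal shelves of 21 mm thickness span between the inner faces of the sides; the lowest shelf sits on the floor and shelves are stacked with a clear vertical gap of 252 mm between each pair.

C is a four-legged stool. The seat is a 343×347×38 mm slab whose top surface is at z = 431 mm; four square legs, each 34×34 mm in cross-section, run from the floor (z = 0) to the underside of the seat, each flush with a corner of the seat. Four stretchers, 34 mm wide and 25 mm tall, connect adjacent legs with their undersides at z = 183 mm, each running between the inner faces of the legs it joins and aligned with the legs' outer faces on the other axis.

The bookshelf is on top of the table, centred. Three stools sit around the table at the −y, +y, −x sides.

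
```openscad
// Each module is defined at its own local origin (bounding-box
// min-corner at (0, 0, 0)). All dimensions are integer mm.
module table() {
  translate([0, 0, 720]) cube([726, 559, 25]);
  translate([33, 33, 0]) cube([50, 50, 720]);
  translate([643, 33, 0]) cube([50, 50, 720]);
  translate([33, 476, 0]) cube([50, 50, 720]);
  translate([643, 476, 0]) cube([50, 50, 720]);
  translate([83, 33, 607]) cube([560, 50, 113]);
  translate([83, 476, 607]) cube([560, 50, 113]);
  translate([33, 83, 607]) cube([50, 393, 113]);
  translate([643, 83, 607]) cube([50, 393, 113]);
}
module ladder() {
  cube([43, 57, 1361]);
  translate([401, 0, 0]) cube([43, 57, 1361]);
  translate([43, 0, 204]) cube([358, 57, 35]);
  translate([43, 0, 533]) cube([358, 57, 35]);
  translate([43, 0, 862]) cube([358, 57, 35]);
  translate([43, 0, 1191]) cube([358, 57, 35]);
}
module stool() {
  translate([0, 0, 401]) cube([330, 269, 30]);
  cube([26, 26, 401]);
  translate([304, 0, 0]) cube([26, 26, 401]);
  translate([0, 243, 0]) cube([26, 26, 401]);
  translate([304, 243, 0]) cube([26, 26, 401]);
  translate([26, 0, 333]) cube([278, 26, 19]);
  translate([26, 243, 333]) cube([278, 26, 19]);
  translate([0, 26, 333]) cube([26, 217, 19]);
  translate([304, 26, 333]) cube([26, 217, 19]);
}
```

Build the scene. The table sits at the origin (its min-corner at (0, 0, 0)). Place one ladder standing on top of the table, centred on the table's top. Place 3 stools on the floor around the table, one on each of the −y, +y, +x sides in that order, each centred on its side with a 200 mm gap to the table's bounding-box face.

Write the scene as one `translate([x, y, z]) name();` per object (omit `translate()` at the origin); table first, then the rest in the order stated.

table();
translate([141, 251, 745]) ladder();
translate([198, -469, 0]) stool();
translate([198, 759, 0]) stool();
translate([926, 145, 0]) stool();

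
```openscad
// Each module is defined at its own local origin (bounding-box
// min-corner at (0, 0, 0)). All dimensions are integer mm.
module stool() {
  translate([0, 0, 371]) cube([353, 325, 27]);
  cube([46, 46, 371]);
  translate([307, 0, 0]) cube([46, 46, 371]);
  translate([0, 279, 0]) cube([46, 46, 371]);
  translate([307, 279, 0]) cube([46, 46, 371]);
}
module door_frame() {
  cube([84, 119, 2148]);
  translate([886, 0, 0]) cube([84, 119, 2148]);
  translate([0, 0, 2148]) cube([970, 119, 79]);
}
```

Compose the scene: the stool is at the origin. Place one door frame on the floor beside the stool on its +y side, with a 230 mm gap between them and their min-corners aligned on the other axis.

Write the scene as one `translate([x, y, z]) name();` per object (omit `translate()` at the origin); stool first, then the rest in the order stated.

stool();
translate([0, 555, 0]) door_frame();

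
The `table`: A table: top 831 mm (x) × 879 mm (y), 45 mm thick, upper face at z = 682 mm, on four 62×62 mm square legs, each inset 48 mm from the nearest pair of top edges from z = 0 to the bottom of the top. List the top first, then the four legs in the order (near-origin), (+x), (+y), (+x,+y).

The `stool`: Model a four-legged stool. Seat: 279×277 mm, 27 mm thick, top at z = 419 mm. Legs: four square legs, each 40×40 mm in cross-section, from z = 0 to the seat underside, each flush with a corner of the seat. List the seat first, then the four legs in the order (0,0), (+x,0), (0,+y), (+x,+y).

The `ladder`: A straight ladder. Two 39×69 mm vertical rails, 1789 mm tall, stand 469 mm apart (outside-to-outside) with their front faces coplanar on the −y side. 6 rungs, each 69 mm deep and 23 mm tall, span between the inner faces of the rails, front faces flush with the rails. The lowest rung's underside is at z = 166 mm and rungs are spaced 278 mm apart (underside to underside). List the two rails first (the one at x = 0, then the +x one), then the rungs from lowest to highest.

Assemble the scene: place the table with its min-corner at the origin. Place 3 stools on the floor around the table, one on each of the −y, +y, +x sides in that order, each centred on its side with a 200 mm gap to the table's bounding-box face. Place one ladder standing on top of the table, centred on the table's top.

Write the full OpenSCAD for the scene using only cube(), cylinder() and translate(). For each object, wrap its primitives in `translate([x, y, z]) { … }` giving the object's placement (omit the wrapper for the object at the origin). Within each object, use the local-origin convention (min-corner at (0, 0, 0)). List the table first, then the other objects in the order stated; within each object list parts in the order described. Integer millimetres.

translate([0, 0, 637]) cube([831, 879, 45]);
translate([48, 48, 0]) cube([62, 62, 637]);
translate([721, 48, 0]) cube([62, 62, 637]);
translate([48, 769, 0]) cube([62, 62, 637]);
translate([721, 769, 0]) cube([62, 62, 637]);
translate([276, -477, 0]) {
  translate([0, 0, 392]) cube([279, 277, 27]);
  cube([40, 40, 392]);
  translate([239, 0, 0]) cube([40, 40, 392]);
  translate([0, 237, 0]) cube([40, 40, 392]);
  translate([239, 237, 0]) cube([40, 40, 392]);
}
translate([276, 1079, 0]) {
  translate([0, 0, 392]) cube([279, 277, 27]);
  cube([40, 40, 392]);
  translate([239, 0, 0]) cube([40, 40, 392]);
  translate([0, 237, 0]) cube([40, 40, 392]);
  translate([239, 237, 0]) cube([40, 40, 392]);
}
translate([1031, 301, 0]) {
  translate([0, 0, 392]) cube([279, 277, 27]);
  cube([40, 40, 392]);
  translate([239, 0, 0]) cube([40, 40, 392]);
  translate([0, 237, 0]) cube([40, 40, 392]);
  translate([239, 237, 0]) cube([40, 40, 392]);
}
translate([181, 405, 682]) {
  cube([39, 69, 1789]);
  translate([430, 0, 0]) cube([39, 69, 1789]);
  translate([39, 0, 166]) cube([391, 69, 23]);
  translate([39, 0, 444]) cube([391, 69, 23]);
  translate([39, 0, 722]) cube([391, 69, 23]);
  translate([39, 0, 1000]) cube([391, 69, 23]);
  translate([39, 0, 1278]) cube([391, 69, 23]);
  translate([39, 0, 1556]) cube([391, 69, 23]);
}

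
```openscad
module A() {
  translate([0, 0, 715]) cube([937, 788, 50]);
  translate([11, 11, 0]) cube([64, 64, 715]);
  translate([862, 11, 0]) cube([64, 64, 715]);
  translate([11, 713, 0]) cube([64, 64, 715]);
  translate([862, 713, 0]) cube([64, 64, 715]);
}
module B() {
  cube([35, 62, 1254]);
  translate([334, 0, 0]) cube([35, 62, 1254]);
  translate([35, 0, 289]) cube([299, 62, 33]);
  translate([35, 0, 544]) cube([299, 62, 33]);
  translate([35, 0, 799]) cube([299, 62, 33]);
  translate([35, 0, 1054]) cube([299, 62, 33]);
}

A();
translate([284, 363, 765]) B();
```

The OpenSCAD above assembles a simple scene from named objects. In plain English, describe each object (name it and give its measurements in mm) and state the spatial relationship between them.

A is a table with a 937×788 mm rectangular top, 50 mm thick, top surface at z = 765 mm, supported by four 64×64 mm square legs, each inset 11 mm from the nearest pair of top edges, running from the floor.

B is a straight ladder. Two 35×62 mm vertical rails, 1254 mm tall, stand 369 mm apart (outside-to-outside) with their front faces coplanar on the −y side. 4 rungs, each 62 mm deep and 33 mm tall, span between the inner faces of the rails, front faces flush with the rails. The lowest rung's underside is at z = 289 mm and rungs are spaced 255 mm apart (underside to underside).

The ladder is on top of the table, centred.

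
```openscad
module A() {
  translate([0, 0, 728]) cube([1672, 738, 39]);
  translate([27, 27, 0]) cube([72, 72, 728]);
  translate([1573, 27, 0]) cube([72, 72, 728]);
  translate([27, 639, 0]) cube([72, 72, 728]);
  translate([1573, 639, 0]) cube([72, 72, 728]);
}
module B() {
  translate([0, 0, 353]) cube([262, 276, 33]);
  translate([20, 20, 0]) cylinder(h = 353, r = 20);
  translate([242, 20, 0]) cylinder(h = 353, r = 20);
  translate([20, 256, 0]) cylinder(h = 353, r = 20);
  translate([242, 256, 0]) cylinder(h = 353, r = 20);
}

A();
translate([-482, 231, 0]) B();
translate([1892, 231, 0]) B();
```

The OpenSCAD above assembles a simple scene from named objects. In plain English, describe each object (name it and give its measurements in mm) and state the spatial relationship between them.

A is a rectangular dining table. The top is 1672×738×39 mm with its upper surface at z = 767 mm. It stands on four 72×72 mm square legs, each inset 27 mm from the nearest pair of top edges, running from the floor to the underside of the top.

B is a four-legged stool. The seat is a 262×276×33 mm slab whose top surface is at z = 386 mm; four round legs, each 40 mm in diameter, run from the floor (z = 0) to the underside of the seat, each leg's axis is inset half a diameter from the nearest pair of seat edges (so the leg's bounding box is flush with the corner).

Two stools sit around the table at the −x, +x sides.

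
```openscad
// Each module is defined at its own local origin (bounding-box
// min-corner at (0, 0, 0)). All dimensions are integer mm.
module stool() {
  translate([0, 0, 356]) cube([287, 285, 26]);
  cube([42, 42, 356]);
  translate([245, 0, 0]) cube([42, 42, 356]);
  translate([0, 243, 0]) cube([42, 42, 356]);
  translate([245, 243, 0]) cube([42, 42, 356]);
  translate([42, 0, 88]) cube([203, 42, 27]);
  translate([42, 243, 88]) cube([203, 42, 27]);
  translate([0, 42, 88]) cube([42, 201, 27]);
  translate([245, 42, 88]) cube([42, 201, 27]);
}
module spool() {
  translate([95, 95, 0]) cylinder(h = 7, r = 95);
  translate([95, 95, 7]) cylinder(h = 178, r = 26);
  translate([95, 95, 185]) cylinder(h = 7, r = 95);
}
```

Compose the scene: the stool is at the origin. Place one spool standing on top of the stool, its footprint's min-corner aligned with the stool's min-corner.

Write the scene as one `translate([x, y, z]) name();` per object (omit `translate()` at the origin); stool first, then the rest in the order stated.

stool();
translate([0, 0, 382]) spool();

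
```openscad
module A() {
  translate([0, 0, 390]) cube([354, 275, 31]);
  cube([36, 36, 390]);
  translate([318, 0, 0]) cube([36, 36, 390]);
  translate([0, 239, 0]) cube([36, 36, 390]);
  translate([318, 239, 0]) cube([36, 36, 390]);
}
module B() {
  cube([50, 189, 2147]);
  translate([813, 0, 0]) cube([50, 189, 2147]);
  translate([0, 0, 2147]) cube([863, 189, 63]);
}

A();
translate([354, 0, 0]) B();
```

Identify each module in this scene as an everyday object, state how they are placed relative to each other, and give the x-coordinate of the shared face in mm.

A is a stool. B is a door frame. The door frame is against the stool's +x side, with their −y faces flush. The x-coordinate of the shared face is 354 mm.

The stool's +x face and the door frame's −x face are both at x = 354 mm.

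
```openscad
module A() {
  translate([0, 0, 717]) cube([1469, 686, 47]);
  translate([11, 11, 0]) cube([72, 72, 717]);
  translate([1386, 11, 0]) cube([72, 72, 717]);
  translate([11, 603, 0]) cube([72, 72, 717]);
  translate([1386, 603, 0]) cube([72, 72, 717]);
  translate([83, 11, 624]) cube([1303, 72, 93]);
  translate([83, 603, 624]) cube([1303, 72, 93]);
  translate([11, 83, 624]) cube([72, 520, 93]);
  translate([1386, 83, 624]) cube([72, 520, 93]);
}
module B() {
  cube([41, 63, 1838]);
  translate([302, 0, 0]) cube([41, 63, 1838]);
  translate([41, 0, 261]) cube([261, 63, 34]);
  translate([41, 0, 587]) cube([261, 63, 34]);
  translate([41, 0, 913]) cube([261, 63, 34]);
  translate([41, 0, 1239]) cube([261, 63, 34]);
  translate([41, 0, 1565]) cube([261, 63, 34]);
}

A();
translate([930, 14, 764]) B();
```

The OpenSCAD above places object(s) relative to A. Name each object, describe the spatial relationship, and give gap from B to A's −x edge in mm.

A is a table. B is a ladder. The ladder is on top of the table. The gap from the ladder to the table's −x edge is 930 mm.

The ladder's min-x is at 930; the table's min-x is 0; gap = 930 mm.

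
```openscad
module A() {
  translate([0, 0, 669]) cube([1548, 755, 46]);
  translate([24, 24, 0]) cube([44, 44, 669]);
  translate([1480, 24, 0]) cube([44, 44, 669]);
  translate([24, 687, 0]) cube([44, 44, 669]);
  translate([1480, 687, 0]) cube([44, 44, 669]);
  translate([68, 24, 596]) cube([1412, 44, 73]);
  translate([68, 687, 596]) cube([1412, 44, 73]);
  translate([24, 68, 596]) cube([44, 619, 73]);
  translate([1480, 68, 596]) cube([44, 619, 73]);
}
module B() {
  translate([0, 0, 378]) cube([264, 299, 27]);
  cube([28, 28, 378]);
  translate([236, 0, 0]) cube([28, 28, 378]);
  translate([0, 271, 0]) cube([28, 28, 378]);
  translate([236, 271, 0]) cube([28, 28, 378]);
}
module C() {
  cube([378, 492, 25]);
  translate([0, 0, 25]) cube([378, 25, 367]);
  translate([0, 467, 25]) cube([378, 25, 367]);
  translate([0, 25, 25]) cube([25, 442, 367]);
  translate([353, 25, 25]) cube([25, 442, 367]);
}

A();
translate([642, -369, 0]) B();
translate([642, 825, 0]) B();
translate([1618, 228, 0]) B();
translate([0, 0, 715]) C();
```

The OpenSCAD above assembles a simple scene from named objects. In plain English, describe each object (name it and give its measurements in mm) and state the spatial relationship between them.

A is a table with a 1548×755 mm rectangular top, 46 mm thick, top surface at z = 715 mm, supported by four 44×44 mm square legs, each inset 24 mm from the nearest pair of top edges, running from the floor. Four apron rails, 44 mm thick and 73 mm tall, run between adjacent legs with their top edges flush with the underside of the top and their outer faces flush with the legs' outer faces.

B is a four-legged stool. The seat is a 264×299×27 mm slab whose top surface is at z = 405 mm; four square legs, each 28×28 mm in cross-section, run from the floor (z = 0) to the underside of the seat, each flush with a corner of the seat.

C is an open-topped rectangular box: outside dimensions 378×492×392 mm, with a uniform wall and base thickness of 25 mm. The base is a full 378×492 slab on the floor; four walls sit on top of the base. The front and back walls (the −y and +y sides) span the full width; the two side walls fit between them.

Three stools sit around the table at the −y, +y, +x sides. The open box is on top of the table.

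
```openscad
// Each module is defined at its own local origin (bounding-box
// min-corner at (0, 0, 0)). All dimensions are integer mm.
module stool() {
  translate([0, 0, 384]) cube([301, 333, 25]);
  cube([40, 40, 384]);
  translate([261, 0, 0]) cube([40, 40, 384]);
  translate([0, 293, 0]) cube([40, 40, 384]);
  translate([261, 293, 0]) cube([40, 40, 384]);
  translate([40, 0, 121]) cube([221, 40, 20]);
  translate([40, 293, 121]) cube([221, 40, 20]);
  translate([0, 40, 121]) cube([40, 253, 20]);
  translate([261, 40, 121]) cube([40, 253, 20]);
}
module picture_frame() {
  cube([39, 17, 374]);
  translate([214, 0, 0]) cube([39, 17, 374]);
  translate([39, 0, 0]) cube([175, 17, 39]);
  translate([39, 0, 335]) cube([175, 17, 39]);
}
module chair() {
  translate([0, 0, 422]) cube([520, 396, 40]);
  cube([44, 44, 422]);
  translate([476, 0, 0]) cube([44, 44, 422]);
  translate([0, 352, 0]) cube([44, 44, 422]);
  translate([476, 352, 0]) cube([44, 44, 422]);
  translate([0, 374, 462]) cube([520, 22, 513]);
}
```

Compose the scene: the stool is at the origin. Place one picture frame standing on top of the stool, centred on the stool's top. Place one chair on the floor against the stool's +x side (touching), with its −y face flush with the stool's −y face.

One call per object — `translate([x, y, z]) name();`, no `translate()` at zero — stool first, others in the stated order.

stool();
translate([24, 158, 409]) picture_frame();
translate([301, 0, 0]) chair();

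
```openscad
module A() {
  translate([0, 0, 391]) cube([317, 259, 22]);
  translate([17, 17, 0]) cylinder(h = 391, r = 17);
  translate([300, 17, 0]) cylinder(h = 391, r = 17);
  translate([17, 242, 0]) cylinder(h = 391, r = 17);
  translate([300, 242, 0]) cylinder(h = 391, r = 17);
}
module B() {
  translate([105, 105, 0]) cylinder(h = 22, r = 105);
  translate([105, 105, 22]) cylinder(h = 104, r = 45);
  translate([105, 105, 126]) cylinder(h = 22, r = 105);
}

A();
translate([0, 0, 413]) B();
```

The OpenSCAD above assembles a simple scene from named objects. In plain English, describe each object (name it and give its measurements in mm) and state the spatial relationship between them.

A is a four-legged stool. The seat is a 317×259×22 mm slab whose top surface is at z = 413 mm; four round legs, each 34 mm in diameter, run from the floor (z = 0) to the underside of the seat, each leg's axis is inset half a diameter from the nearest pair of seat edges (so the leg's bounding box is flush with the corner).

B is a spool: two coaxial disc flanges of radius 105 mm and thickness 22 mm, joined by a core cylinder of radius 45 mm and height 104 mm. The lower flange rests on z = 0 and the three cylinders share a vertical axis.

The spool is on top of the stool.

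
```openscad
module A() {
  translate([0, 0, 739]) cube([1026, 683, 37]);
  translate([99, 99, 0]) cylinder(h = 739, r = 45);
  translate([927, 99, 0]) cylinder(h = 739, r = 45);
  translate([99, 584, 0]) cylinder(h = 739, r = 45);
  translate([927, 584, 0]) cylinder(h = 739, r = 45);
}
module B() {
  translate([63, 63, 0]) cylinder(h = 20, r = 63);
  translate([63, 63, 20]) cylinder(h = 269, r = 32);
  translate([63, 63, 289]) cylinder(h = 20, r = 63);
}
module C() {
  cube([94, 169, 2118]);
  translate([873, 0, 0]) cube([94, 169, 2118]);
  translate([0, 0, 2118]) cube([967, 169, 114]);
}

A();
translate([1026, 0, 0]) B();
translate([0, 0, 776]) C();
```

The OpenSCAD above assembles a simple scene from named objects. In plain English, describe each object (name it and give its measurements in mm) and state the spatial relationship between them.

A is a table with a 1026×683 mm rectangular top, 37 mm thick, top surface at z = 776 mm, supported by four round legs of 90 mm diameter, each leg's bounding box inset 54 mm from the nearest pair of top edges, running from the floor.

B is a spool: two coaxial disc flanges of radius 63 mm and thickness 20 mm, joined by a core cylinder of radius 32 mm and height 269 mm. The lower flange rests on z = 0 and the three cylinders share a vertical axis.

C is a door frame. The clear opening is 779 mm wide and 2118 mm high. Two 94 mm wide jambs, 169 mm deep, stand either side of the opening from the floor to the top of the opening. A 114 mm thick head sits across the top of both jambs, spanning the full outside width of the frame.

The spool is against the table's +x side, with their −y faces flush. The door frame is on top of the table.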